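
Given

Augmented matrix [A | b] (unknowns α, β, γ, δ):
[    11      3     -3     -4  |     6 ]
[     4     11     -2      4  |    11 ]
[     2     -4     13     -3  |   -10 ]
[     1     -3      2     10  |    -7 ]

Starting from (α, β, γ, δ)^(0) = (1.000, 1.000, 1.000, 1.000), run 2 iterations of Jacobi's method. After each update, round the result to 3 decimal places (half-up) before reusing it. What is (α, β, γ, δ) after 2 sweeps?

Iteration 1:
  α = (6 - (3)·1.000 - (-3)·1.000 - (-4)·1.000) / (11) = 0.909
  β = (11 - (4)·1.000 - (-2)·1.000 - (4)·1.000) / (11) = 0.455
  γ = (-10 - (2)·1.000 - (-4)·1.000 - (-3)·1.000) / (13) = -0.385
  δ = (-7 - (1)·1.000 - (-3)·1.000 - (2)·1.000) / (10) = -0.700
Iteration 2:
  α = (6 - (3)·0.455 - (-3)·-0.385 - (-4)·-0.700) / (11) = 0.062
  β = (11 - (4)·0.909 - (-2)·-0.385 - (4)·-0.700) / (11) = 0.854
  γ = (-10 - (2)·0.909 - (-4)·0.455 - (-3)·-0.700) / (13) = -0.931
  δ = (-7 - (1)·0.909 - (-3)·0.455 - (2)·-0.385) / (10) = -0.577

(0.062, 0.854, -0.931, -0.577)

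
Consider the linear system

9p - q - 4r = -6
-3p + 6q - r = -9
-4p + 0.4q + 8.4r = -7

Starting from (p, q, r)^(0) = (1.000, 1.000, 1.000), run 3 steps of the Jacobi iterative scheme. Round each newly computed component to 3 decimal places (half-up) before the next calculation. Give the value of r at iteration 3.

-1.203

Iteration 1:
  p = (-6 - (-1)·1.000 - (-4)·1.000) / (9) = -0.111
  q = (-9 - (-3)·1.000 - (-1)·1.000) / (6) = -0.833
  r = (-7 - (-4)·1.000 - (0.4)·1.000) / (8.4) = -0.405
Iteration 2:
  p = (-6 - (-1)·-0.833 - (-4)·-0.405) / (9) = -0.939
  q = (-9 - (-3)·-0.111 - (-1)·-0.405) / (6) = -1.623
  r = (-7 - (-4)·-0.111 - (0.4)·-0.833) / (8.4) = -0.847
Iteration 3:
  p = (-6 - (-1)·-1.623 - (-4)·-0.847) / (9) = -1.223
  q = (-9 - (-3)·-0.939 - (-1)·-0.847) / (6) = -2.111
  r = (-7 - (-4)·-0.939 - (0.4)·-1.623) / (8.4) = -1.203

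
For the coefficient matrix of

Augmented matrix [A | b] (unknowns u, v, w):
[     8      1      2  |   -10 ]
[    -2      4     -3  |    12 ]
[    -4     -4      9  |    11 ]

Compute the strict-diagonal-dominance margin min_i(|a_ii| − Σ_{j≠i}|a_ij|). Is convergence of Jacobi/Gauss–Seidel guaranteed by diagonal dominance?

-1

row 1: |8| − (1+2) = 5
row 2: |4| − (2+3) = -1
row 3: |9| − (4+4) = 1
minimum over rows = -1 → not strictly diagonally dominant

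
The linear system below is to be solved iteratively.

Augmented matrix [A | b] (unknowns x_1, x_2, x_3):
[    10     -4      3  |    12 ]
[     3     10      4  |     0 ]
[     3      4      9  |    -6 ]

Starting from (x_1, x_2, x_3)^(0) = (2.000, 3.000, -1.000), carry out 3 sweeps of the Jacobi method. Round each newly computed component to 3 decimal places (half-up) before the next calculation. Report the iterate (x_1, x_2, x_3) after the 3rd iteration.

(1.746, 0.015, -1.421)

Iteration 1:
  x_1 = (12 - (-4)·3.000 - (3)·-1.000) / (10) = 2.700
  x_2 = (0 - (3)·2.000 - (4)·-1.000) / (10) = -0.200
  x_3 = (-6 - (3)·2.000 - (4)·3.000) / (9) = -2.667
Iteration 2:
  x_1 = (12 - (-4)·-0.200 - (3)·-2.667) / (10) = 1.920
  x_2 = (0 - (3)·2.700 - (4)·-2.667) / (10) = 0.257
  x_3 = (-6 - (3)·2.700 - (4)·-0.200) / (9) = -1.478
Iteration 3:
  x_1 = (12 - (-4)·0.257 - (3)·-1.478) / (10) = 1.746
  x_2 = (0 - (3)·1.920 - (4)·-1.478) / (10) = 0.015
  x_3 = (-6 - (3)·1.920 - (4)·0.257) / (9) = -1.421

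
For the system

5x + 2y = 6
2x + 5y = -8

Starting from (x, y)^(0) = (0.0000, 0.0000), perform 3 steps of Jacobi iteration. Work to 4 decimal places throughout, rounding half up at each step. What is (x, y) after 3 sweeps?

(2.0320, -2.3360)

Iteration 1:
  x = (6 - (2)·0.0000) / (5) = 1.2000
  y = (-8 - (2)·0.0000) / (5) = -1.6000
Iteration 2:
  x = (6 - (2)·-1.6000) / (5) = 1.8400
  y = (-8 - (2)·1.2000) / (5) = -2.0800
Iteration 3:
  x = (6 - (2)·-2.0800) / (5) = 2.0320
  y = (-8 - (2)·1.8400) / (5) = -2.3360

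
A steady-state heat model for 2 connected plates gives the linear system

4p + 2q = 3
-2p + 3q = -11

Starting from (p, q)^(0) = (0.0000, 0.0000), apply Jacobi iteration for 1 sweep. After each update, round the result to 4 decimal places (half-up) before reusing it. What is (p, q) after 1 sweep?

(0.7500, -3.6667)

Iteration 1:
  p = (3 - (2)·0.0000) / (4) = 0.7500
  q = (-11 - (-2)·0.0000) / (3) = -3.6667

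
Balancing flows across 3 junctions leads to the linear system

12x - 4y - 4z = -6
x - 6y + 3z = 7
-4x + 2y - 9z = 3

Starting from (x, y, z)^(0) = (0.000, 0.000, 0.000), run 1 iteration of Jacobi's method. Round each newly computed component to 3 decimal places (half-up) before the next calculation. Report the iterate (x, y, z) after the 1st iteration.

Iteration 1:
  x = (-6 - (-4)·0.000 - (-4)·0.000) / (12) = -0.500
  y = (7 - (1)·0.000 - (3)·0.000) / (-6) = -1.167
  z = (3 - (-4)·0.000 - (2)·0.000) / (-9) = -0.333

(-0.500, -1.167, -0.333)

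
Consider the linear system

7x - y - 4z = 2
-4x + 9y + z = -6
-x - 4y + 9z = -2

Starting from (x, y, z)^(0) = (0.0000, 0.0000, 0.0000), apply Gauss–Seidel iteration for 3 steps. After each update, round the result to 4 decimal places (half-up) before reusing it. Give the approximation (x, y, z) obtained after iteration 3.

Iteration 1:
  x = (2 - (-1)·0.0000 - (-4)·0.0000) / (7) = 0.2857
  y = (-6 - (-4)·0.2857 - (1)·0.0000) / (9) = -0.5397
  z = (-2 - (-1)·0.2857 - (-4)·-0.5397) / (9) = -0.4303
Iteration 2:
  x = (2 - (-1)·-0.5397 - (-4)·-0.4303) / (7) = -0.0373
  y = (-6 - (-4)·-0.0373 - (1)·-0.4303) / (9) = -0.6354
  z = (-2 - (-1)·-0.0373 - (-4)·-0.6354) / (9) = -0.5088
Iteration 3:
  x = (2 - (-1)·-0.6354 - (-4)·-0.5088) / (7) = -0.0958
  y = (-6 - (-4)·-0.0958 - (1)·-0.5088) / (9) = -0.6527
  z = (-2 - (-1)·-0.0958 - (-4)·-0.6527) / (9) = -0.5230

(-0.0958, -0.6527, -0.5230)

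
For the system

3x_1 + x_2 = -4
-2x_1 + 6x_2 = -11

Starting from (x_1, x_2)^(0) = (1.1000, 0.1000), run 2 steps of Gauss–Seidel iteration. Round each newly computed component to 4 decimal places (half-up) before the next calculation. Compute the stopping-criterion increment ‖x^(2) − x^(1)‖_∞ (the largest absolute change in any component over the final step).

Iteration 1:
  x_1 = (-4 - (1)·0.1000) / (3) = -1.3667
  x_2 = (-11 - (-2)·-1.3667) / (6) = -2.2889
Iteration 2:
  x_1 = (-4 - (1)·-2.2889) / (3) = -0.5704
  x_2 = (-11 - (-2)·-0.5704) / (6) = -2.0235
Change: (0.7963, 0.2654) → max |·| = 0.7963

0.7963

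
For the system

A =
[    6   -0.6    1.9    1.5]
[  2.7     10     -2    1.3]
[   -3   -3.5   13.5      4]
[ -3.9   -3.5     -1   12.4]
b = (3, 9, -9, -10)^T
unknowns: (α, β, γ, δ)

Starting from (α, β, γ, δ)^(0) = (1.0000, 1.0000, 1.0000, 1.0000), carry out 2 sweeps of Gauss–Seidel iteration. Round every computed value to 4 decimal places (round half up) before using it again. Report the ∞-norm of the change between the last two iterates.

Iteration 1:
  α = (3 - (-0.6)·1.0000 - (1.9)·1.0000 - (1.5)·1.0000) / (6) = 0.0333
  β = (9 - (2.7)·0.0333 - (-2)·1.0000 - (1.3)·1.0000) / (10) = 0.9610
  γ = (-9 - (-3)·0.0333 - (-3.5)·0.9610 - (4)·1.0000) / (13.5) = -0.7064
  δ = (-10 - (-3.9)·0.0333 - (-3.5)·0.9610 - (-1)·-0.7064) / (12.4) = -0.5817
Iteration 2:
  α = (3 - (-0.6)·0.9610 - (1.9)·-0.7064 - (1.5)·-0.5817) / (6) = 0.9652
  β = (9 - (2.7)·0.9652 - (-2)·-0.7064 - (1.3)·-0.5817) / (10) = 0.5737
  γ = (-9 - (-3)·0.9652 - (-3.5)·0.5737 - (4)·-0.5817) / (13.5) = -0.1311
  δ = (-10 - (-3.9)·0.9652 - (-3.5)·0.5737 - (-1)·-0.1311) / (12.4) = -0.3515
Change: (0.9319, -0.3873, 0.5753, 0.2302) → max |·| = 0.9319

0.9319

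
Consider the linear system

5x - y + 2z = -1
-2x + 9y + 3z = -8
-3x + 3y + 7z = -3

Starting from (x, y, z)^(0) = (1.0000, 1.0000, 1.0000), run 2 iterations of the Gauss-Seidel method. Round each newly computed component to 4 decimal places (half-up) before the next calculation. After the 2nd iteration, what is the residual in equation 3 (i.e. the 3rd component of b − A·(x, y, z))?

0.0002

Iteration 1:
  x = (-1 - (-1)·1.0000 - (2)·1.0000) / (5) = -0.4000
  y = (-8 - (-2)·-0.4000 - (3)·1.0000) / (9) = -1.3111
  z = (-3 - (-3)·-0.4000 - (3)·-1.3111) / (7) = -0.0381
Iteration 2:
  x = (-1 - (-1)·-1.3111 - (2)·-0.0381) / (5) = -0.4470
  y = (-8 - (-2)·-0.4470 - (3)·-0.0381) / (9) = -0.9755
  z = (-3 - (-3)·-0.4470 - (3)·-0.9755) / (7) = -0.2021
Residual b − A·x = (0.6637, 0.4918, 0.0002)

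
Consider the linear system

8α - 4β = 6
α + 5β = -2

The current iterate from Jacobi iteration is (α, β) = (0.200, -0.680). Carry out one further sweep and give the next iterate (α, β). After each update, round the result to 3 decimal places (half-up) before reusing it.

One sweep:
  α = (6 - (-4)·-0.680) / (8) = 0.410
  β = (-2 - (1)·0.200) / (5) = -0.440

(0.410, -0.440)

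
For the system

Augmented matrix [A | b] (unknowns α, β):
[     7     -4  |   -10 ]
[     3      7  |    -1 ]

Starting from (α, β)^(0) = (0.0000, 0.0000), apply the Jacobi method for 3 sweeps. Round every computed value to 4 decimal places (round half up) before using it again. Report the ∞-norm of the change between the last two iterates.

Iteration 1:
  α = (-10 - (-4)·0.0000) / (7) = -1.4286
  β = (-1 - (3)·0.0000) / (7) = -0.1429
Iteration 2:
  α = (-10 - (-4)·-0.1429) / (7) = -1.5102
  β = (-1 - (3)·-1.4286) / (7) = 0.4694
Iteration 3:
  α = (-10 - (-4)·0.4694) / (7) = -1.1603
  β = (-1 - (3)·-1.5102) / (7) = 0.5044
Change: (0.3499, 0.0350) → max |·| = 0.3499

0.3499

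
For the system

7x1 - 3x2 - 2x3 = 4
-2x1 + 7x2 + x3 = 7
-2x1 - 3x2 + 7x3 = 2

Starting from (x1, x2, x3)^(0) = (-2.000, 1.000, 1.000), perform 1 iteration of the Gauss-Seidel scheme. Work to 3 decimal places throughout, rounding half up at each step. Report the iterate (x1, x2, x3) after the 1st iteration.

(1.286, 1.225, 1.178)

Iteration 1:
  x1 = (4 - (-3)·1.000 - (-2)·1.000) / (7) = 1.286
  x2 = (7 - (-2)·1.286 - (1)·1.000) / (7) = 1.225
  x3 = (2 - (-2)·1.286 - (-3)·1.225) / (7) = 1.178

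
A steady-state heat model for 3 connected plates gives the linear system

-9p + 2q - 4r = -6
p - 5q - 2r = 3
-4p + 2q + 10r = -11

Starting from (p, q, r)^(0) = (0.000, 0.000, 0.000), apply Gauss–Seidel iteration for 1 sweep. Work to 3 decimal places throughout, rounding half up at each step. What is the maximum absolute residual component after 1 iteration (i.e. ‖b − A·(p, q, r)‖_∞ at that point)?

Iteration 1:
  p = (-6 - (2)·0.000 - (-4)·0.000) / (-9) = 0.667
  q = (3 - (1)·0.667 - (-2)·0.000) / (-5) = -0.467
  r = (-11 - (-4)·0.667 - (2)·-0.467) / (10) = -0.740
Residual b − A·x = (-2.023, -1.482, 0.002); ∞-norm = 2.023

2.023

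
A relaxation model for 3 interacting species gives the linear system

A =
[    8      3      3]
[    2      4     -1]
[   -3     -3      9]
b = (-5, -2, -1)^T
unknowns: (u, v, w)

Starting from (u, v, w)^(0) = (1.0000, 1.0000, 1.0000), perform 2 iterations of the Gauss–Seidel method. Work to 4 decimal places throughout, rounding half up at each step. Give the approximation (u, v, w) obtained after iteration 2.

Iteration 1:
  u = (-5 - (3)·1.0000 - (3)·1.0000) / (8) = -1.3750
  v = (-2 - (2)·-1.3750 - (-1)·1.0000) / (4) = 0.4375
  w = (-1 - (-3)·-1.3750 - (-3)·0.4375) / (9) = -0.4236
Iteration 2:
  u = (-5 - (3)·0.4375 - (3)·-0.4236) / (8) = -0.6302
  v = (-2 - (2)·-0.6302 - (-1)·-0.4236) / (4) = -0.2908
  w = (-1 - (-3)·-0.6302 - (-3)·-0.2908) / (9) = -0.4181

(-0.6302, -0.2908, -0.4181)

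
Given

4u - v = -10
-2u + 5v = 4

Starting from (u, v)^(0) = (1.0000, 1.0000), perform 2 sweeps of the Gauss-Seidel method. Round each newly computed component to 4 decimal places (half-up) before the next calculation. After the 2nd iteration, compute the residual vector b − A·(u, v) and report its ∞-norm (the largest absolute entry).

Iteration 1:
  u = (-10 - (-1)·1.0000) / (4) = -2.2500
  v = (4 - (-2)·-2.2500) / (5) = -0.1000
Iteration 2:
  u = (-10 - (-1)·-0.1000) / (4) = -2.5250
  v = (4 - (-2)·-2.5250) / (5) = -0.2100
Residual b − A·x = (-0.1100, 0.0000); ∞-norm = 0.1100

0.1100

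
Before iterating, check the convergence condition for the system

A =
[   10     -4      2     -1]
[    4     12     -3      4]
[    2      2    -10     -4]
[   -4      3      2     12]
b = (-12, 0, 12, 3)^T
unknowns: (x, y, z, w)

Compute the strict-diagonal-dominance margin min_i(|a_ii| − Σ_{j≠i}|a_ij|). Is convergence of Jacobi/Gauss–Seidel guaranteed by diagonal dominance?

1

row 1: |10| − (4+2+1) = 3
row 2: |12| − (4+3+4) = 1
row 3: |-10| − (2+2+4) = 2
row 4: |12| − (4+3+2) = 3
minimum over rows = 1 → strictly diagonally dominant (convergence guaranteed)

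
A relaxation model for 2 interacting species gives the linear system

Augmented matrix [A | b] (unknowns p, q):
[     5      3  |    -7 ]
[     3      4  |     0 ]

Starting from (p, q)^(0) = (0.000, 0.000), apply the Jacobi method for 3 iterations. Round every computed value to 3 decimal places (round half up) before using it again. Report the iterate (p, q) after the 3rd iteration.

(-2.030, 1.050)

Iteration 1:
  p = (-7 - (3)·0.000) / (5) = -1.400
  q = (0 - (3)·0.000) / (4) = 0.000
Iteration 2:
  p = (-7 - (3)·0.000) / (5) = -1.400
  q = (0 - (3)·-1.400) / (4) = 1.050
Iteration 3:
  p = (-7 - (3)·1.050) / (5) = -2.030
  q = (0 - (3)·-1.400) / (4) = 1.050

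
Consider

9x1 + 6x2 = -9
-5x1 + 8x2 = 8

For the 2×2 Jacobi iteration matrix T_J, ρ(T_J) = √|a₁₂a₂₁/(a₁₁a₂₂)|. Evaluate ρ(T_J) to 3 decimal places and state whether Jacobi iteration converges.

a₁₂a₂₁/(a₁₁a₂₂) = (6)·(-5) / ((9)·(8)) = -0.416667
ρ = √|-0.416667| = √0.416667 = 0.645
ρ < 1, so Jacobi converges

0.645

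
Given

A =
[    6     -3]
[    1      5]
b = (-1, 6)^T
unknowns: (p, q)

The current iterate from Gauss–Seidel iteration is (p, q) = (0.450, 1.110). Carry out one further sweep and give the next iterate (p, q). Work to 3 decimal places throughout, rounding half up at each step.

One sweep:
  p = (-1 - (-3)·1.110) / (6) = 0.388
  q = (6 - (1)·0.388) / (5) = 1.122

(0.388, 1.122)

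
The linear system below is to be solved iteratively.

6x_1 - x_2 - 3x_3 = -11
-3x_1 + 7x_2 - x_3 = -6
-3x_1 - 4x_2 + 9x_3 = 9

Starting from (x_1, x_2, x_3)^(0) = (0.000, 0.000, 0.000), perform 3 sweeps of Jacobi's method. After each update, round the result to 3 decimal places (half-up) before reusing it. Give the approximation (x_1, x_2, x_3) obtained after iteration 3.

(-2.079, -1.489, -0.159)

Iteration 1:
  x_1 = (-11 - (-1)·0.000 - (-3)·0.000) / (6) = -1.833
  x_2 = (-6 - (-3)·0.000 - (-1)·0.000) / (7) = -0.857
  x_3 = (9 - (-3)·0.000 - (-4)·0.000) / (9) = 1.000
Iteration 2:
  x_1 = (-11 - (-1)·-0.857 - (-3)·1.000) / (6) = -1.476
  x_2 = (-6 - (-3)·-1.833 - (-1)·1.000) / (7) = -1.500
  x_3 = (9 - (-3)·-1.833 - (-4)·-0.857) / (9) = 0.008
Iteration 3:
  x_1 = (-11 - (-1)·-1.500 - (-3)·0.008) / (6) = -2.079
  x_2 = (-6 - (-3)·-1.476 - (-1)·0.008) / (7) = -1.489
  x_3 = (9 - (-3)·-1.476 - (-4)·-1.500) / (9) = -0.159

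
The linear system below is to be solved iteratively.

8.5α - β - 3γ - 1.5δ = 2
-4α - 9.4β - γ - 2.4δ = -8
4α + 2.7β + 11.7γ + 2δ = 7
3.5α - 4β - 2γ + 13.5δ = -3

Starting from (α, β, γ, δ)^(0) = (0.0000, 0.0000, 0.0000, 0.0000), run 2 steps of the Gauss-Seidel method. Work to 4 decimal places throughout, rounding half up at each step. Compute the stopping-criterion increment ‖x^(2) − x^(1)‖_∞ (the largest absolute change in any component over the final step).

0.2082

Iteration 1:
  α = (2 - (-1)·0.0000 - (-3)·0.0000 - (-1.5)·0.0000) / (8.5) = 0.2353
  β = (-8 - (-4)·0.2353 - (-1)·0.0000 - (-2.4)·0.0000) / (-9.4) = 0.7509
  γ = (7 - (4)·0.2353 - (2.7)·0.7509 - (2)·0.0000) / (11.7) = 0.3446
  δ = (-3 - (3.5)·0.2353 - (-4)·0.7509 - (-2)·0.3446) / (13.5) = -0.0097
Iteration 2:
  α = (2 - (-1)·0.7509 - (-3)·0.3446 - (-1.5)·-0.0097) / (8.5) = 0.4435
  β = (-8 - (-4)·0.4435 - (-1)·0.3446 - (-2.4)·-0.0097) / (-9.4) = 0.6282
  γ = (7 - (4)·0.4435 - (2.7)·0.6282 - (2)·-0.0097) / (11.7) = 0.3034
  δ = (-3 - (3.5)·0.4435 - (-4)·0.6282 - (-2)·0.3034) / (13.5) = -0.1061
Change: (0.2082, -0.1227, -0.0412, -0.0964) → max |·| = 0.2082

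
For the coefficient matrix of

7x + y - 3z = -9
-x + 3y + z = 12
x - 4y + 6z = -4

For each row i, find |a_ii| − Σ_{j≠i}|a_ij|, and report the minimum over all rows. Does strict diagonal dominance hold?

1

row 1: |7| − (1+3) = 3
row 2: |3| − (1+1) = 1
row 3: |6| − (1+4) = 1
minimum over rows = 1 → strictly diagonally dominant (convergence guaranteed)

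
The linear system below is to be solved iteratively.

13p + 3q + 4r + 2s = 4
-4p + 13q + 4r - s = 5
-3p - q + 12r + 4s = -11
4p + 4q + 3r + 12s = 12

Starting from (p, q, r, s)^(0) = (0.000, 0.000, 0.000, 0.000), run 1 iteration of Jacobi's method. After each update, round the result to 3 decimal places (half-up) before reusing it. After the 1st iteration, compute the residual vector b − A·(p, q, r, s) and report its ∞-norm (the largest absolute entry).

5.895

Iteration 1:
  p = (4 - (3)·0.000 - (4)·0.000 - (2)·0.000) / (13) = 0.308
  q = (5 - (-4)·0.000 - (4)·0.000 - (-1)·0.000) / (13) = 0.385
  r = (-11 - (-3)·0.000 - (-1)·0.000 - (4)·0.000) / (12) = -0.917
  s = (12 - (4)·0.000 - (4)·0.000 - (3)·0.000) / (12) = 1.000
Residual b − A·x = (0.509, 5.895, -2.687, -0.021); ∞-norm = 5.895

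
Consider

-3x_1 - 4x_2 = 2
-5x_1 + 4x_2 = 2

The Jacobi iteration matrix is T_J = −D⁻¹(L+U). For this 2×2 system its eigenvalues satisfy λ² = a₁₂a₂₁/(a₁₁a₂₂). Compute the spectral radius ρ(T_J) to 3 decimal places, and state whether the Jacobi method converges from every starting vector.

1.291

a₁₂a₂₁/(a₁₁a₂₂) = (-4)·(-5) / ((-3)·(4)) = -1.666667
ρ = √|-1.666667| = √1.666667 = 1.291
ρ > 1, so Jacobi diverges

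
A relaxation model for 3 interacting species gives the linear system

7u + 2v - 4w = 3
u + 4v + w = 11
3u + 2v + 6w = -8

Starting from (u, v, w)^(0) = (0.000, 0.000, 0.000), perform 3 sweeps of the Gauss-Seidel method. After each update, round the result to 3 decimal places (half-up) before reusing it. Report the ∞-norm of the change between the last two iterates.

0.190

Iteration 1:
  u = (3 - (2)·0.000 - (-4)·0.000) / (7) = 0.429
  v = (11 - (1)·0.429 - (1)·0.000) / (4) = 2.643
  w = (-8 - (3)·0.429 - (2)·2.643) / (6) = -2.429
Iteration 2:
  u = (3 - (2)·2.643 - (-4)·-2.429) / (7) = -1.715
  v = (11 - (1)·-1.715 - (1)·-2.429) / (4) = 3.786
  w = (-8 - (3)·-1.715 - (2)·3.786) / (6) = -1.738
Iteration 3:
  u = (3 - (2)·3.786 - (-4)·-1.738) / (7) = -1.646
  v = (11 - (1)·-1.646 - (1)·-1.738) / (4) = 3.596
  w = (-8 - (3)·-1.646 - (2)·3.596) / (6) = -1.709
Change: (0.069, -0.190, 0.029) → max |·| = 0.190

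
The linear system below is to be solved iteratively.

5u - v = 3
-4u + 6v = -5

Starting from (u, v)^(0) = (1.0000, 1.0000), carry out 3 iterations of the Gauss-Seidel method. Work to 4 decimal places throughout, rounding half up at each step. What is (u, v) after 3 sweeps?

(0.5053, -0.4965)

Iteration 1:
  u = (3 - (-1)·1.0000) / (5) = 0.8000
  v = (-5 - (-4)·0.8000) / (6) = -0.3000
Iteration 2:
  u = (3 - (-1)·-0.3000) / (5) = 0.5400
  v = (-5 - (-4)·0.5400) / (6) = -0.4733
Iteration 3:
  u = (3 - (-1)·-0.4733) / (5) = 0.5053
  v = (-5 - (-4)·0.5053) / (6) = -0.4965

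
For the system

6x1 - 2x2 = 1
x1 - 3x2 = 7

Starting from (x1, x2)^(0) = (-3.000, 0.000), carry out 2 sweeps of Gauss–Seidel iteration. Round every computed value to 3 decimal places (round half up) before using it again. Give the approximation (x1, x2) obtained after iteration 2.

(-0.593, -2.531)

Iteration 1:
  x1 = (1 - (-2)·0.000) / (6) = 0.167
  x2 = (7 - (1)·0.167) / (-3) = -2.278
Iteration 2:
  x1 = (1 - (-2)·-2.278) / (6) = -0.593
  x2 = (7 - (1)·-0.593) / (-3) = -2.531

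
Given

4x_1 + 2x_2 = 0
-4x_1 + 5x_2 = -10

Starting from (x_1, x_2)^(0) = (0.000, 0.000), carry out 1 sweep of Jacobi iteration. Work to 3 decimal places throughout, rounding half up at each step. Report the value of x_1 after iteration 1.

0.000

Iteration 1:
  x_1 = (0 - (2)·0.000) / (4) = 0.000
  x_2 = (-10 - (-4)·0.000) / (5) = -2.000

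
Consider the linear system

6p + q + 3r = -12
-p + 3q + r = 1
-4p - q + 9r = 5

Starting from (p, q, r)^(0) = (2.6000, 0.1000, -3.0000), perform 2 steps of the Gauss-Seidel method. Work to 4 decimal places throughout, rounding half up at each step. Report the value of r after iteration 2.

Iteration 1:
  p = (-12 - (1)·0.1000 - (3)·-3.0000) / (6) = -0.5167
  q = (1 - (-1)·-0.5167 - (1)·-3.0000) / (3) = 1.1611
  r = (5 - (-4)·-0.5167 - (-1)·1.1611) / (9) = 0.4549
Iteration 2:
  p = (-12 - (1)·1.1611 - (3)·0.4549) / (6) = -2.4210
  q = (1 - (-1)·-2.4210 - (1)·0.4549) / (3) = -0.6253
  r = (5 - (-4)·-2.4210 - (-1)·-0.6253) / (9) = -0.5899

-0.5899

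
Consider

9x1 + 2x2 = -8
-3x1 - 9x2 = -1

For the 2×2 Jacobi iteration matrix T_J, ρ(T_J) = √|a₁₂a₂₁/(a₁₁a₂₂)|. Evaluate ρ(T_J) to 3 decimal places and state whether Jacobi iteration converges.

0.272

a₁₂a₂₁/(a₁₁a₂₂) = (2)·(-3) / ((9)·(-9)) = 0.074074
ρ = √|0.074074| = √0.074074 = 0.272
ρ < 1, so Jacobi converges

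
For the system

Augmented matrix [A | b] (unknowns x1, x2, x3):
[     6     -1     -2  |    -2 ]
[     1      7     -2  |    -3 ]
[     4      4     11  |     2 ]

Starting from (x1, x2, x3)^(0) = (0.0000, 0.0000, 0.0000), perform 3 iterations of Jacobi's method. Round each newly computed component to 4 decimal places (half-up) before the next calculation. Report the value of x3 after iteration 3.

0.4266

Iteration 1:
  x1 = (-2 - (-1)·0.0000 - (-2)·0.0000) / (6) = -0.3333
  x2 = (-3 - (1)·0.0000 - (-2)·0.0000) / (7) = -0.4286
  x3 = (2 - (4)·0.0000 - (4)·0.0000) / (11) = 0.1818
Iteration 2:
  x1 = (-2 - (-1)·-0.4286 - (-2)·0.1818) / (6) = -0.3442
  x2 = (-3 - (1)·-0.3333 - (-2)·0.1818) / (7) = -0.3290
  x3 = (2 - (4)·-0.3333 - (4)·-0.4286) / (11) = 0.4589
Iteration 3:
  x1 = (-2 - (-1)·-0.3290 - (-2)·0.4589) / (6) = -0.2352
  x2 = (-3 - (1)·-0.3442 - (-2)·0.4589) / (7) = -0.2483
  x3 = (2 - (4)·-0.3442 - (4)·-0.3290) / (11) = 0.4266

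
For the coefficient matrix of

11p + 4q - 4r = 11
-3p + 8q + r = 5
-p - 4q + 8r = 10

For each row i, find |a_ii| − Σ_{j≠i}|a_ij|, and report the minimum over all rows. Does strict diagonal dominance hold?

3

row 1: |11| − (4+4) = 3
row 2: |8| − (3+1) = 4
row 3: |8| − (1+4) = 3
minimum over rows = 3 → strictly diagonally dominant (convergence guaranteed)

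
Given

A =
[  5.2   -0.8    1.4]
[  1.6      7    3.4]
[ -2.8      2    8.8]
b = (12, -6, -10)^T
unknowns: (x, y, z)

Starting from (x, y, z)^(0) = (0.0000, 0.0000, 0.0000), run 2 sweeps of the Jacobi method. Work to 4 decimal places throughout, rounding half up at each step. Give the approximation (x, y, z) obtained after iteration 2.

(2.4818, -0.8327, -0.2073)

Iteration 1:
  x = (12 - (-0.8)·0.0000 - (1.4)·0.0000) / (5.2) = 2.3077
  y = (-6 - (1.6)·0.0000 - (3.4)·0.0000) / (7) = -0.8571
  z = (-10 - (-2.8)·0.0000 - (2)·0.0000) / (8.8) = -1.1364
Iteration 2:
  x = (12 - (-0.8)·-0.8571 - (1.4)·-1.1364) / (5.2) = 2.4818
  y = (-6 - (1.6)·2.3077 - (3.4)·-1.1364) / (7) = -0.8327
  z = (-10 - (-2.8)·2.3077 - (2)·-0.8571) / (8.8) = -0.2073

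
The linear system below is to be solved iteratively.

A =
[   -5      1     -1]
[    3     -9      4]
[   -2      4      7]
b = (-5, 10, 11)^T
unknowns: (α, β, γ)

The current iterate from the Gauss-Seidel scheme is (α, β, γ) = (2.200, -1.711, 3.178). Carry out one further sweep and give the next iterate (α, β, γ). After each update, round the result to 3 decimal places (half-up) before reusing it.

(0.022, 0.309, 1.401)

One sweep:
  α = (-5 - (1)·-1.711 - (-1)·3.178) / (-5) = 0.022
  β = (10 - (3)·0.022 - (4)·3.178) / (-9) = 0.309
  γ = (11 - (-2)·0.022 - (4)·0.309) / (7) = 1.401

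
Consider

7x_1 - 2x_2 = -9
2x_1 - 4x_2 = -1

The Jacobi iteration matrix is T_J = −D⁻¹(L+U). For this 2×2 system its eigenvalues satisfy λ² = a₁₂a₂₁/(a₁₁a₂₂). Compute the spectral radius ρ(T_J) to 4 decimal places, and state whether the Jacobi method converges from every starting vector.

0.3780

a₁₂a₂₁/(a₁₁a₂₂) = (-2)·(2) / ((7)·(-4)) = 0.142857
ρ = √|0.142857| = √0.142857 = 0.3780
ρ < 1, so Jacobi converges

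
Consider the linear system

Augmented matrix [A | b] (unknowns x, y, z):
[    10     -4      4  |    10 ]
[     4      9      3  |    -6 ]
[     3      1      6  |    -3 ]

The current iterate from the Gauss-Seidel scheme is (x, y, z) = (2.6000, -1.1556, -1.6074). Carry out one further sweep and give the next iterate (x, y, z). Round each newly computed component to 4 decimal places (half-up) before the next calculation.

One sweep:
  x = (10 - (-4)·-1.1556 - (4)·-1.6074) / (10) = 1.1807
  y = (-6 - (4)·1.1807 - (3)·-1.6074) / (9) = -0.6556
  z = (-3 - (3)·1.1807 - (1)·-0.6556) / (6) = -0.9811

(1.1807, -0.6556, -0.9811)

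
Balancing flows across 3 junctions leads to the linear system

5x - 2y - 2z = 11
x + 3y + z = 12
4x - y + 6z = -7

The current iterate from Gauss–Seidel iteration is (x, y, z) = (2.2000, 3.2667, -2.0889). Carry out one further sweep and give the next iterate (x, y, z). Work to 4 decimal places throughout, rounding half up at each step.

(2.6711, 3.8059, -2.3131)

One sweep:
  x = (11 - (-2)·3.2667 - (-2)·-2.0889) / (5) = 2.6711
  y = (12 - (1)·2.6711 - (1)·-2.0889) / (3) = 3.8059
  z = (-7 - (4)·2.6711 - (-1)·3.8059) / (6) = -2.3131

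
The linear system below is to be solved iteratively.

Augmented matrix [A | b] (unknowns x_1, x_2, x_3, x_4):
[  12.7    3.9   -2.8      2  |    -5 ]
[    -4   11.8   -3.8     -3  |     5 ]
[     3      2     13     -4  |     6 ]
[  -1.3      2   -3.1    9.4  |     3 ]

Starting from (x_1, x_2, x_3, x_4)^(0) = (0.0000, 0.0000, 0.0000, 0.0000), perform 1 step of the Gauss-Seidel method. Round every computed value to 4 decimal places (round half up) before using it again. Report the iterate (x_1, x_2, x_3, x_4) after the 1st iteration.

(-0.3937, 0.2903, 0.5077, 0.3704)

Iteration 1:
  x_1 = (-5 - (3.9)·0.0000 - (-2.8)·0.0000 - (2)·0.0000) / (12.7) = -0.3937
  x_2 = (5 - (-4)·-0.3937 - (-3.8)·0.0000 - (-3)·0.0000) / (11.8) = 0.2903
  x_3 = (6 - (3)·-0.3937 - (2)·0.2903 - (-4)·0.0000) / (13) = 0.5077
  x_4 = (3 - (-1.3)·-0.3937 - (2)·0.2903 - (-3.1)·0.5077) / (9.4) = 0.3704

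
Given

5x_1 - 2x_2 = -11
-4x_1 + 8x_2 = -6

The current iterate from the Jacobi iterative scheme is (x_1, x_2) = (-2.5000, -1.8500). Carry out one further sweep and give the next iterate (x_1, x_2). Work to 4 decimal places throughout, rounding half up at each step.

One sweep:
  x_1 = (-11 - (-2)·-1.8500) / (5) = -2.9400
  x_2 = (-6 - (-4)·-2.5000) / (8) = -2.0000

(-2.9400, -2.0000)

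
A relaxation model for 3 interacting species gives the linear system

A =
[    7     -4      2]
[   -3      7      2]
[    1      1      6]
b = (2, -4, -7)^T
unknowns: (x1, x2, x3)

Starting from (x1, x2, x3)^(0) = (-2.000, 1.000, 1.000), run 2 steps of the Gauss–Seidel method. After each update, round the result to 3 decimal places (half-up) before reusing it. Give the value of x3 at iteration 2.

-1.190

Iteration 1:
  x1 = (2 - (-4)·1.000 - (2)·1.000) / (7) = 0.571
  x2 = (-4 - (-3)·0.571 - (2)·1.000) / (7) = -0.612
  x3 = (-7 - (1)·0.571 - (1)·-0.612) / (6) = -1.160
Iteration 2:
  x1 = (2 - (-4)·-0.612 - (2)·-1.160) / (7) = 0.267
  x2 = (-4 - (-3)·0.267 - (2)·-1.160) / (7) = -0.126
  x3 = (-7 - (1)·0.267 - (1)·-0.126) / (6) = -1.190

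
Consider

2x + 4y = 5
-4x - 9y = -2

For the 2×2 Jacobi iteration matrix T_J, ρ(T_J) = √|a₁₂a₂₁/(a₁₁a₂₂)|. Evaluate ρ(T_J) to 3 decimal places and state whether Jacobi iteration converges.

a₁₂a₂₁/(a₁₁a₂₂) = (4)·(-4) / ((2)·(-9)) = 0.888889
ρ = √|0.888889| = √0.888889 = 0.943
ρ < 1, so Jacobi converges

0.943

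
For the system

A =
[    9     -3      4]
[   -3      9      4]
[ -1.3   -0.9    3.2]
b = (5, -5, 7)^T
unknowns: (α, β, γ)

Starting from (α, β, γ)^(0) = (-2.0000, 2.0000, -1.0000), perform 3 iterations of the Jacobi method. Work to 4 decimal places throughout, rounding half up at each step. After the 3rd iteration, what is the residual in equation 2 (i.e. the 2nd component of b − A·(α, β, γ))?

Iteration 1:
  α = (5 - (-3)·2.0000 - (4)·-1.0000) / (9) = 1.6667
  β = (-5 - (-3)·-2.0000 - (4)·-1.0000) / (9) = -0.7778
  γ = (7 - (-1.3)·-2.0000 - (-0.9)·2.0000) / (3.2) = 1.9375
Iteration 2:
  α = (5 - (-3)·-0.7778 - (4)·1.9375) / (9) = -0.5648
  β = (-5 - (-3)·1.6667 - (4)·1.9375) / (9) = -0.8611
  γ = (7 - (-1.3)·1.6667 - (-0.9)·-0.7778) / (3.2) = 2.6458
Iteration 3:
  α = (5 - (-3)·-0.8611 - (4)·2.6458) / (9) = -0.9074
  β = (-5 - (-3)·-0.5648 - (4)·2.6458) / (9) = -1.9197
  γ = (7 - (-1.3)·-0.5648 - (-0.9)·-0.8611) / (3.2) = 1.7159
Residual b − A·x = (0.5439, 2.6915, -1.3982)

2.6915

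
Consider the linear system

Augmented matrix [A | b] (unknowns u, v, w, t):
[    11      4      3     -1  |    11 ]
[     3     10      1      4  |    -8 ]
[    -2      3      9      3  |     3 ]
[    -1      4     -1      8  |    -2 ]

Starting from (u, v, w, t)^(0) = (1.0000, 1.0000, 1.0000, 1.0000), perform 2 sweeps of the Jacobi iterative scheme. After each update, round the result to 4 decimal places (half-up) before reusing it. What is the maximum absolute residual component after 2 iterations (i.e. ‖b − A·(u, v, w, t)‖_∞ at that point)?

8.9540

Iteration 1:
  u = (11 - (4)·1.0000 - (3)·1.0000 - (-1)·1.0000) / (11) = 0.4545
  v = (-8 - (3)·1.0000 - (1)·1.0000 - (4)·1.0000) / (10) = -1.6000
  w = (3 - (-2)·1.0000 - (3)·1.0000 - (3)·1.0000) / (9) = -0.1111
  t = (-2 - (-1)·1.0000 - (4)·1.0000 - (-1)·1.0000) / (8) = -0.5000
Iteration 2:
  u = (11 - (4)·-1.6000 - (3)·-0.1111 - (-1)·-0.5000) / (11) = 1.5667
  v = (-8 - (3)·0.4545 - (1)·-0.1111 - (4)·-0.5000) / (10) = -0.7252
  w = (3 - (-2)·0.4545 - (3)·-1.6000 - (3)·-0.5000) / (9) = 1.1343
  t = (-2 - (-1)·0.4545 - (4)·-1.6000 - (-1)·-0.1111) / (8) = 0.5929
Residual b − A·x = (-6.1429, -8.9540, -3.6784, -1.1414); ∞-norm = 8.9540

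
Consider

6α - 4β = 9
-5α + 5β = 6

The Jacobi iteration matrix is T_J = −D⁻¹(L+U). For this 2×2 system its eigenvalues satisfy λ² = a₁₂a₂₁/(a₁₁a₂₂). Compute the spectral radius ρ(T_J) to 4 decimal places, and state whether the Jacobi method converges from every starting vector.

a₁₂a₂₁/(a₁₁a₂₂) = (-4)·(-5) / ((6)·(5)) = 0.666667
ρ = √|0.666667| = √0.666667 = 0.8165
ρ < 1, so Jacobi converges

0.8165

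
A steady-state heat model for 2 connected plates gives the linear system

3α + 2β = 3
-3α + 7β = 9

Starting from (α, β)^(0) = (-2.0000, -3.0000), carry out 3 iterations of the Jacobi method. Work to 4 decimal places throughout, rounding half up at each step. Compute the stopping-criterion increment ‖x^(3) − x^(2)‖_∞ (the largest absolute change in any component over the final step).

Iteration 1:
  α = (3 - (2)·-3.0000) / (3) = 3.0000
  β = (9 - (-3)·-2.0000) / (7) = 0.4286
Iteration 2:
  α = (3 - (2)·0.4286) / (3) = 0.7143
  β = (9 - (-3)·3.0000) / (7) = 2.5714
Iteration 3:
  α = (3 - (2)·2.5714) / (3) = -0.7143
  β = (9 - (-3)·0.7143) / (7) = 1.5918
Change: (-1.4286, -0.9796) → max |·| = 1.4286

1.4286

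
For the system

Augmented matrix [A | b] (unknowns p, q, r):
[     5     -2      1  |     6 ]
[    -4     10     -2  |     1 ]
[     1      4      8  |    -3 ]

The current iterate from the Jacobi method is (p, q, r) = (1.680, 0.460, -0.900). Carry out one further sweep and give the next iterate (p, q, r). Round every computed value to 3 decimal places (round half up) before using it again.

(1.564, 0.592, -0.815)

One sweep:
  p = (6 - (-2)·0.460 - (1)·-0.900) / (5) = 1.564
  q = (1 - (-4)·1.680 - (-2)·-0.900) / (10) = 0.592
  r = (-3 - (1)·1.680 - (4)·0.460) / (8) = -0.815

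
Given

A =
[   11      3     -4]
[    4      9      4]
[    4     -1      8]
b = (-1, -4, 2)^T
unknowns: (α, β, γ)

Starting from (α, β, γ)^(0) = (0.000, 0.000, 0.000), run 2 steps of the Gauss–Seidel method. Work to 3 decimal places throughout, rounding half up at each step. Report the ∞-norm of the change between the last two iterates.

0.199

Iteration 1:
  α = (-1 - (3)·0.000 - (-4)·0.000) / (11) = -0.091
  β = (-4 - (4)·-0.091 - (4)·0.000) / (9) = -0.404
  γ = (2 - (4)·-0.091 - (-1)·-0.404) / (8) = 0.245
Iteration 2:
  α = (-1 - (3)·-0.404 - (-4)·0.245) / (11) = 0.108
  β = (-4 - (4)·0.108 - (4)·0.245) / (9) = -0.601
  γ = (2 - (4)·0.108 - (-1)·-0.601) / (8) = 0.121
Change: (0.199, -0.197, -0.124) → max |·| = 0.199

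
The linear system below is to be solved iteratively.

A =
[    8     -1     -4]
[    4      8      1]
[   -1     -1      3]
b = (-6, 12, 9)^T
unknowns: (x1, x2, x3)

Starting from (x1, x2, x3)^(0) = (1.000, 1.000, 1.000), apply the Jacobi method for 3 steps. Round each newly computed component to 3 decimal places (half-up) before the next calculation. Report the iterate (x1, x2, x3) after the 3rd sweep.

Iteration 1:
  x1 = (-6 - (-1)·1.000 - (-4)·1.000) / (8) = -0.125
  x2 = (12 - (4)·1.000 - (1)·1.000) / (8) = 0.875
  x3 = (9 - (-1)·1.000 - (-1)·1.000) / (3) = 3.667
Iteration 2:
  x1 = (-6 - (-1)·0.875 - (-4)·3.667) / (8) = 1.193
  x2 = (12 - (4)·-0.125 - (1)·3.667) / (8) = 1.104
  x3 = (9 - (-1)·-0.125 - (-1)·0.875) / (3) = 3.250
Iteration 3:
  x1 = (-6 - (-1)·1.104 - (-4)·3.250) / (8) = 1.013
  x2 = (12 - (4)·1.193 - (1)·3.250) / (8) = 0.497
  x3 = (9 - (-1)·1.193 - (-1)·1.104) / (3) = 3.766

(1.013, 0.497, 3.766)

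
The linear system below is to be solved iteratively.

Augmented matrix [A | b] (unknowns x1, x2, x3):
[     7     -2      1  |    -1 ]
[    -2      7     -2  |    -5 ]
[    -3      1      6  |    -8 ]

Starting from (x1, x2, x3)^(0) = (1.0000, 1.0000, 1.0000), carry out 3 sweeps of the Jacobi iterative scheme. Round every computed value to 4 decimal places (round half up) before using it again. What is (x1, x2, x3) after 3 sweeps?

Iteration 1:
  x1 = (-1 - (-2)·1.0000 - (1)·1.0000) / (7) = 0.0000
  x2 = (-5 - (-2)·1.0000 - (-2)·1.0000) / (7) = -0.1429
  x3 = (-8 - (-3)·1.0000 - (1)·1.0000) / (6) = -1.0000
Iteration 2:
  x1 = (-1 - (-2)·-0.1429 - (1)·-1.0000) / (7) = -0.0408
  x2 = (-5 - (-2)·0.0000 - (-2)·-1.0000) / (7) = -1.0000
  x3 = (-8 - (-3)·0.0000 - (1)·-0.1429) / (6) = -1.3095
Iteration 3:
  x1 = (-1 - (-2)·-1.0000 - (1)·-1.3095) / (7) = -0.2415
  x2 = (-5 - (-2)·-0.0408 - (-2)·-1.3095) / (7) = -1.1001
  x3 = (-8 - (-3)·-0.0408 - (1)·-1.0000) / (6) = -1.1871

(-0.2415, -1.1001, -1.1871)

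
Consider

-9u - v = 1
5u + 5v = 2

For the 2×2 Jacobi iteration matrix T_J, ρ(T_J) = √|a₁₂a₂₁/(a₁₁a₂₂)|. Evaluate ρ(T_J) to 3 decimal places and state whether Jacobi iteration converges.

0.333

a₁₂a₂₁/(a₁₁a₂₂) = (-1)·(5) / ((-9)·(5)) = 0.111111
ρ = √|0.111111| = √0.111111 = 0.333
ρ < 1, so Jacobi converges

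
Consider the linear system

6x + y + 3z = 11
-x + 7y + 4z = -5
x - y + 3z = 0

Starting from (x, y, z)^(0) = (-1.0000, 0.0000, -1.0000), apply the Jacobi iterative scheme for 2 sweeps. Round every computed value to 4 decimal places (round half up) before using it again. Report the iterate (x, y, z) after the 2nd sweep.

Iteration 1:
  x = (11 - (1)·0.0000 - (3)·-1.0000) / (6) = 2.3333
  y = (-5 - (-1)·-1.0000 - (4)·-1.0000) / (7) = -0.2857
  z = (0 - (1)·-1.0000 - (-1)·0.0000) / (3) = 0.3333
Iteration 2:
  x = (11 - (1)·-0.2857 - (3)·0.3333) / (6) = 1.7143
  y = (-5 - (-1)·2.3333 - (4)·0.3333) / (7) = -0.5714
  z = (0 - (1)·2.3333 - (-1)·-0.2857) / (3) = -0.8730

(1.7143, -0.5714, -0.8730)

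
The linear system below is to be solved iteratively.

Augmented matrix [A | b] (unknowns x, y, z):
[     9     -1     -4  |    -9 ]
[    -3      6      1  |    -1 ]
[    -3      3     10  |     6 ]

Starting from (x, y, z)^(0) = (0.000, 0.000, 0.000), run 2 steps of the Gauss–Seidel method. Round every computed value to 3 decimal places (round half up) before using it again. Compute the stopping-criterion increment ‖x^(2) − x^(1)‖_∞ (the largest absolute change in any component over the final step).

0.148

Iteration 1:
  x = (-9 - (-1)·0.000 - (-4)·0.000) / (9) = -1.000
  y = (-1 - (-3)·-1.000 - (1)·0.000) / (6) = -0.667
  z = (6 - (-3)·-1.000 - (3)·-0.667) / (10) = 0.500
Iteration 2:
  x = (-9 - (-1)·-0.667 - (-4)·0.500) / (9) = -0.852
  y = (-1 - (-3)·-0.852 - (1)·0.500) / (6) = -0.676
  z = (6 - (-3)·-0.852 - (3)·-0.676) / (10) = 0.547
Change: (0.148, -0.009, 0.047) → max |·| = 0.148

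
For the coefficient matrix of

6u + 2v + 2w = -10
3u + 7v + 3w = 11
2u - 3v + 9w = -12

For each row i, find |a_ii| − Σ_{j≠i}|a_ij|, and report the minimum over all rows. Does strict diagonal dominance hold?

1

row 1: |6| − (2+2) = 2
row 2: |7| − (3+3) = 1
row 3: |9| − (2+3) = 4
minimum over rows = 1 → strictly diagonally dominant (convergence guaranteed)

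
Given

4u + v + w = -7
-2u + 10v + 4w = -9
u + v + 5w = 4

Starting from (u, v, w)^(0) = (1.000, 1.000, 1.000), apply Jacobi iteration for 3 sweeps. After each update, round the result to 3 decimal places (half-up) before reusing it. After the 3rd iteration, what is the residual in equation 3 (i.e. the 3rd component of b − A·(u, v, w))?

Iteration 1:
  u = (-7 - (1)·1.000 - (1)·1.000) / (4) = -2.250
  v = (-9 - (-2)·1.000 - (4)·1.000) / (10) = -1.100
  w = (4 - (1)·1.000 - (1)·1.000) / (5) = 0.400
Iteration 2:
  u = (-7 - (1)·-1.100 - (1)·0.400) / (4) = -1.575
  v = (-9 - (-2)·-2.250 - (4)·0.400) / (10) = -1.510
  w = (4 - (1)·-2.250 - (1)·-1.100) / (5) = 1.470
Iteration 3:
  u = (-7 - (1)·-1.510 - (1)·1.470) / (4) = -1.740
  v = (-9 - (-2)·-1.575 - (4)·1.470) / (10) = -1.803
  w = (4 - (1)·-1.575 - (1)·-1.510) / (5) = 1.417
Residual b − A·x = (0.346, -0.118, 0.458)

0.458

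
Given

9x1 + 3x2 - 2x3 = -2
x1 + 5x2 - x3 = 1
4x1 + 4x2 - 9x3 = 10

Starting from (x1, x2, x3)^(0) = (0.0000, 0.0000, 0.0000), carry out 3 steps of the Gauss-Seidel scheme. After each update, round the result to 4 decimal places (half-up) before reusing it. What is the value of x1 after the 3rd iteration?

-0.5443

Iteration 1:
  x1 = (-2 - (3)·0.0000 - (-2)·0.0000) / (9) = -0.2222
  x2 = (1 - (1)·-0.2222 - (-1)·0.0000) / (5) = 0.2444
  x3 = (10 - (4)·-0.2222 - (4)·0.2444) / (-9) = -1.1012
Iteration 2:
  x1 = (-2 - (3)·0.2444 - (-2)·-1.1012) / (9) = -0.5484
  x2 = (1 - (1)·-0.5484 - (-1)·-1.1012) / (5) = 0.0894
  x3 = (10 - (4)·-0.5484 - (4)·0.0894) / (-9) = -1.3151
Iteration 3:
  x1 = (-2 - (3)·0.0894 - (-2)·-1.3151) / (9) = -0.5443
  x2 = (1 - (1)·-0.5443 - (-1)·-1.3151) / (5) = 0.0458
  x3 = (10 - (4)·-0.5443 - (4)·0.0458) / (-9) = -1.3327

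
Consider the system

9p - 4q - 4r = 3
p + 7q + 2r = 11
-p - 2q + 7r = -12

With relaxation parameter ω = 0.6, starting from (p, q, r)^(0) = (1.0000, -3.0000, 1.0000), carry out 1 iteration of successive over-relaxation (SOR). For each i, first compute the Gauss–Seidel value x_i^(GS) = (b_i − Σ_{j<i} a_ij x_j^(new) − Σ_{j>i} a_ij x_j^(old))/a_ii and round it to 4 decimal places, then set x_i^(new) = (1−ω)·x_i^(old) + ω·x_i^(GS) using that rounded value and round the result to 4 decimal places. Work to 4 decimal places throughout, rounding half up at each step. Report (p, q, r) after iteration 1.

Iteration 1:
  p: GS value = (3 - (-4)·-3.0000 - (-4)·1.0000) / (9) = -0.5556;  p ← (1−ω)·1.0000 + ω·-0.5556 = 0.0666
  q: GS value = (11 - (1)·0.0666 - (2)·1.0000) / (7) = 1.2762;  q ← (1−ω)·-3.0000 + ω·1.2762 = -0.4343
  r: GS value = (-12 - (-1)·0.0666 - (-2)·-0.4343) / (7) = -1.8289;  r ← (1−ω)·1.0000 + ω·-1.8289 = -0.6973

(0.0666, -0.4343, -0.6973)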